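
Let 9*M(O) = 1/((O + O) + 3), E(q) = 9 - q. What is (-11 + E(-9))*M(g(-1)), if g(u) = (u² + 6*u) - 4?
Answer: -7/135 ≈ -0.051852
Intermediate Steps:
g(u) = -4 + u² + 6*u
M(O) = 1/(9*(3 + 2*O)) (M(O) = 1/(9*((O + O) + 3)) = 1/(9*(2*O + 3)) = 1/(9*(3 + 2*O)))
(-11 + E(-9))*M(g(-1)) = (-11 + (9 - 1*(-9)))*(1/(9*(3 + 2*(-4 + (-1)² + 6*(-1))))) = (-11 + (9 + 9))*(1/(9*(3 + 2*(-4 + 1 - 6)))) = (-11 + 18)*(1/(9*(3 + 2*(-9)))) = 7*(1/(9*(3 - 18))) = 7*((⅑)/(-15)) = 7*((⅑)*(-1/15)) = 7*(-1/135) = -7/135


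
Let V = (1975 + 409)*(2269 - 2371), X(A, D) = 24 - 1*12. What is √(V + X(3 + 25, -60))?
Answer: 2*I*√60789 ≈ 493.11*I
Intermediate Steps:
X(A, D) = 12 (X(A, D) = 24 - 12 = 12)
V = -243168 (V = 2384*(-102) = -243168)
√(V + X(3 + 25, -60)) = √(-243168 + 12) = √(-243156) = 2*I*√60789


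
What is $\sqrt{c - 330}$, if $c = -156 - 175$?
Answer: $i \sqrt{661} \approx 25.71 i$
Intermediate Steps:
$c = -331$
$\sqrt{c - 330} = \sqrt{-331 - 330} = \sqrt{-661} = i \sqrt{661}$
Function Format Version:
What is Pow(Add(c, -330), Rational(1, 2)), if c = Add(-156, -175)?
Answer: Mul(I, Pow(661, Rational(1, 2))) ≈ Mul(25.710, I)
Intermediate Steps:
c = -331
Pow(Add(c, -330), Rational(1, 2)) = Pow(Add(-331, -330), Rational(1, 2)) = Pow(-661, Rational(1, 2)) = Mul(I, Pow(661, Rational(1, 2)))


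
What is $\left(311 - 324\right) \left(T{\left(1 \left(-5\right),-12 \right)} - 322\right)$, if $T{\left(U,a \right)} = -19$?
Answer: $4433$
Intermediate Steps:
$\left(311 - 324\right) \left(T{\left(1 \left(-5\right),-12 \right)} - 322\right) = \left(311 - 324\right) \left(-19 - 322\right) = \left(-13\right) \left(-341\right) = 4433$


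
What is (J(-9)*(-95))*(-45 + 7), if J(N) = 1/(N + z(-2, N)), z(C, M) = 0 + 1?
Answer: -1805/4 ≈ -451.25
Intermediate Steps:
z(C, M) = 1
J(N) = 1/(1 + N) (J(N) = 1/(N + 1) = 1/(1 + N))
(J(-9)*(-95))*(-45 + 7) = (-95/(1 - 9))*(-45 + 7) = (-95/(-8))*(-38) = -⅛*(-95)*(-38) = (95/8)*(-38) = -1805/4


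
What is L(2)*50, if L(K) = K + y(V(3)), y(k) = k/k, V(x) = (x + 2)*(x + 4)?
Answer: 150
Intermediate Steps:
V(x) = (2 + x)*(4 + x)
y(k) = 1
L(K) = 1 + K (L(K) = K + 1 = 1 + K)
L(2)*50 = (1 + 2)*50 = 3*50 = 150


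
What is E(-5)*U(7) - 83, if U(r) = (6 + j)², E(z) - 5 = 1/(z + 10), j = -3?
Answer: -181/5 ≈ -36.200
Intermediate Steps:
E(z) = 5 + 1/(10 + z) (E(z) = 5 + 1/(z + 10) = 5 + 1/(10 + z))
U(r) = 9 (U(r) = (6 - 3)² = 3² = 9)
E(-5)*U(7) - 83 = ((51 + 5*(-5))/(10 - 5))*9 - 83 = ((51 - 25)/5)*9 - 83 = ((⅕)*26)*9 - 83 = (26/5)*9 - 83 = 234/5 - 83 = -181/5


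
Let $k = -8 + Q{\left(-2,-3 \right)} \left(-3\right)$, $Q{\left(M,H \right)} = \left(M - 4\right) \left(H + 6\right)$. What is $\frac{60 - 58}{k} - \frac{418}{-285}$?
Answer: $\frac{521}{345} \approx 1.5101$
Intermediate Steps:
$Q{\left(M,H \right)} = \left(-4 + M\right) \left(6 + H\right)$
$k = 46$ ($k = -8 + \left(-24 - -12 + 6 \left(-2\right) - -6\right) \left(-3\right) = -8 + \left(-24 + 12 - 12 + 6\right) \left(-3\right) = -8 - -54 = -8 + 54 = 46$)
$\frac{60 - 58}{k} - \frac{418}{-285} = \frac{60 - 58}{46} - \frac{418}{-285} = \left(60 - 58\right) \frac{1}{46} - - \frac{22}{15} = 2 \cdot \frac{1}{46} + \frac{22}{15} = \frac{1}{23} + \frac{22}{15} = \frac{521}{345}$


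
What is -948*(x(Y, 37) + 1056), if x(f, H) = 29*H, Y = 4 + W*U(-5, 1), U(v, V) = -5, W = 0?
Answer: -2018292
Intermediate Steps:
Y = 4 (Y = 4 + 0*(-5) = 4 + 0 = 4)
-948*(x(Y, 37) + 1056) = -948*(29*37 + 1056) = -948*(1073 + 1056) = -948*2129 = -2018292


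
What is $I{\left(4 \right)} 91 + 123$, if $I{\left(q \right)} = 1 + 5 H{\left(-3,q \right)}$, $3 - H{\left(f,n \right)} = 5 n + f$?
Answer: $-6156$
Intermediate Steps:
$H{\left(f,n \right)} = 3 - f - 5 n$ ($H{\left(f,n \right)} = 3 - \left(5 n + f\right) = 3 - \left(f + 5 n\right) = 3 - f - 5 n$)
$I{\left(q \right)} = 31 - 25 q$ ($I{\left(q \right)} = 1 + 5 \left(3 - -3 - 5 q\right) = 1 + 5 \left(3 + 3 - 5 q\right) = 1 + 5 \left(6 - 5 q\right) = 1 - \left(-30 + 25 q\right) = 31 - 25 q$)
$I{\left(4 \right)} 91 + 123 = \left(31 - 100\right) 91 + 123 = \left(-69\right) 91 + 123 = -6279 + 123 = -6156$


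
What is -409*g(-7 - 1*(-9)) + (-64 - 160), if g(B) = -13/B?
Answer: 4869/2 ≈ 2434.5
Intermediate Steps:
-409*g(-7 - 1*(-9)) + (-64 - 160) = -(-5317)/(-7 - 1*(-9)) + (-64 - 160) = -(-5317)/(-7 + 9) - 224 = -(-5317)/2 - 224 = -409*(-13/2) - 224 = 5317/2 - 224 = 4869/2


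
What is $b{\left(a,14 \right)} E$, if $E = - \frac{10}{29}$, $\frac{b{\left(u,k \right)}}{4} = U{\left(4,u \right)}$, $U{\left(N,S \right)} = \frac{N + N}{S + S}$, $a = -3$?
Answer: $\frac{160}{87} \approx 1.8391$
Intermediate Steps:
$U{\left(N,S \right)} = \frac{N}{S}$ ($U{\left(N,S \right)} = \frac{2 N}{2 S} = 2 N \frac{1}{2 S} = \frac{N}{S}$)
$b{\left(u,k \right)} = \frac{16}{u}$ ($b{\left(u,k \right)} = 4 \frac{4}{u} = \frac{16}{u}$)
$E = - \frac{10}{29}$ ($E = \left(-10\right) \frac{1}{29} = - \frac{10}{29} \approx -0.34483$)
$b{\left(a,14 \right)} E = \frac{16}{-3} \left(- \frac{10}{29}\right) = 16 \left(- \frac{1}{3}\right) \left(- \frac{10}{29}\right) = \left(- \frac{16}{3}\right) \left(- \frac{10}{29}\right) = \frac{160}{87}$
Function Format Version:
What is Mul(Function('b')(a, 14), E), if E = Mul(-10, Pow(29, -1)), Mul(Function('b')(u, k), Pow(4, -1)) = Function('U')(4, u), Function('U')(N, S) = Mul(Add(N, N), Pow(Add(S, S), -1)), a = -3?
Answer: Rational(160, 87) ≈ 1.8391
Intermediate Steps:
Function('U')(N, S) = Mul(N, Pow(S, -1)) (Function('U')(N, S) = Mul(Mul(2, N), Pow(Mul(2, S), -1)) = Mul(Mul(2, N), Mul(Rational(1, 2), Pow(S, -1))) = Mul(N, Pow(S, -1)))
Function('b')(u, k) = Mul(16, Pow(u, -1)) (Function('b')(u, k) = Mul(4, Mul(4, Pow(u, -1))) = Mul(16, Pow(u, -1)))
E = Rational(-10, 29) (E = Mul(-10, Rational(1, 29)) = Rational(-10, 29) ≈ -0.34483)
Mul(Function('b')(a, 14), E) = Mul(Mul(16, Pow(-3, -1)), Rational(-10, 29)) = Mul(Mul(16, Rational(-1, 3)), Rational(-10, 29)) = Mul(Rational(-16, 3), Rational(-10, 29)) = Rational(160, 87)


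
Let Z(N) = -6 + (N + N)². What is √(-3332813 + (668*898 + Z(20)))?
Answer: I*√2731355 ≈ 1652.7*I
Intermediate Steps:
Z(N) = -6 + 4*N² (Z(N) = -6 + (2*N)² = -6 + 4*N²)
√(-3332813 + (668*898 + Z(20))) = √(-3332813 + (668*898 + (-6 + 4*20²))) = √(-3332813 + (599864 + (-6 + 4*400))) = √(-3332813 + (599864 + (-6 + 1600))) = √(-3332813 + (599864 + 1594)) = √(-3332813 + 601458) = √(-2731355) = I*√2731355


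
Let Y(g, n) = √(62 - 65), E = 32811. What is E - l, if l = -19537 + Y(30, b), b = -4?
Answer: 52348 - I*√3 ≈ 52348.0 - 1.732*I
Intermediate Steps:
Y(g, n) = I*√3 (Y(g, n) = √(-3) = I*√3)
l = -19537 + I*√3 ≈ -19537.0 + 1.732*I
E - l = 32811 - (-19537 + I*√3) = 32811 + (19537 - I*√3) = 52348 - I*√3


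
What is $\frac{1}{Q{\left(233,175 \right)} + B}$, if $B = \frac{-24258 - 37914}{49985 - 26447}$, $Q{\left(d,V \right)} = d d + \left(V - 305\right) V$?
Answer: $\frac{3923}{123717135} \approx 3.1709 \cdot 10^{-5}$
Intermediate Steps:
$Q{\left(d,V \right)} = d^{2} + V \left(-305 + V\right)$ ($Q{\left(d,V \right)} = d^{2} + \left(-305 + V\right) V = d^{2} + V \left(-305 + V\right)$)
$B = - \frac{10362}{3923}$ ($B = - \frac{62172}{23538} = \left(-62172\right) \frac{1}{23538} = - \frac{10362}{3923} \approx -2.6413$)
$\frac{1}{Q{\left(233,175 \right)} + B} = \frac{1}{\left(175^{2} + 233^{2} - 53375\right) - \frac{10362}{3923}} = \frac{1}{\left(30625 + 54289 - 53375\right) - \frac{10362}{3923}} = \frac{1}{31539 - \frac{10362}{3923}} = \frac{1}{\frac{123717135}{3923}} = \frac{3923}{123717135}$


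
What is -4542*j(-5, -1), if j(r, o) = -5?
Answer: 22710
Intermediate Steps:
-4542*j(-5, -1) = -4542*(-5) = 22710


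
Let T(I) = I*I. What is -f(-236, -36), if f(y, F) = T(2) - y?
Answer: -240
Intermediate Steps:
T(I) = I²
f(y, F) = 4 - y (f(y, F) = 2² - y = 4 - y)
-f(-236, -36) = -(4 - 1*(-236)) = -(4 + 236) = -1*240 = -240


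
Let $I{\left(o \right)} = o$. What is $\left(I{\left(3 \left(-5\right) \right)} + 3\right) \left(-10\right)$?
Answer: $120$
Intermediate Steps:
$\left(I{\left(3 \left(-5\right) \right)} + 3\right) \left(-10\right) = \left(3 \left(-5\right) + 3\right) \left(-10\right) = \left(-15 + 3\right) \left(-10\right) = \left(-12\right) \left(-10\right) = 120$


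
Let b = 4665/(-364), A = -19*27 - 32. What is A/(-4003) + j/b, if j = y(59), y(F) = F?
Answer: -83426003/18673995 ≈ -4.4675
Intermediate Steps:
j = 59
A = -545 (A = -513 - 32 = -545)
b = -4665/364 (b = 4665*(-1/364) = -4665/364 ≈ -12.816)
A/(-4003) + j/b = -545/(-4003) + 59/(-4665/364) = -545*(-1/4003) + 59*(-364/4665) = 545/4003 - 21476/4665 = -83426003/18673995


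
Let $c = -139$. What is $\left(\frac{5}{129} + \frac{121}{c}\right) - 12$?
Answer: $- \frac{230086}{17931} \approx -12.832$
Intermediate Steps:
$\left(\frac{5}{129} + \frac{121}{c}\right) - 12 = \left(\frac{5}{129} + \frac{121}{-139}\right) - 12 = \left(5 \cdot \frac{1}{129} + 121 \left(- \frac{1}{139}\right)\right) - 12 = \left(\frac{5}{129} - \frac{121}{139}\right) - 12 = - \frac{14914}{17931} - 12 = - \frac{230086}{17931}$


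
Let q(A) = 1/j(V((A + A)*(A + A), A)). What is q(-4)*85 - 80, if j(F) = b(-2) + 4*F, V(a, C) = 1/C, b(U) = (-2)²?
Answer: -155/3 ≈ -51.667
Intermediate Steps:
b(U) = 4
j(F) = 4 + 4*F
q(A) = 1/(4 + 4/A)
q(-4)*85 - 80 = ((¼)*(-4)/(1 - 4))*85 - 80 = ((¼)*(-4)/(-3))*85 - 80 = ((¼)*(-4)*(-⅓))*85 - 80 = (⅓)*85 - 80 = 85/3 - 80 = -155/3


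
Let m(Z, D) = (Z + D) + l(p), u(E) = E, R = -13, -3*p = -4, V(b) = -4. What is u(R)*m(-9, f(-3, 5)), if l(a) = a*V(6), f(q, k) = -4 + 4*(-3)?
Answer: 1183/3 ≈ 394.33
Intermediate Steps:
p = 4/3 (p = -1/3*(-4) = 4/3 ≈ 1.3333)
f(q, k) = -16 (f(q, k) = -4 - 12 = -16)
l(a) = -4*a (l(a) = a*(-4) = -4*a)
m(Z, D) = -16/3 + D + Z (m(Z, D) = (Z + D) - 4*4/3 = (D + Z) - 16/3 = -16/3 + D + Z)
u(R)*m(-9, f(-3, 5)) = -13*(-16/3 - 16 - 9) = -13*(-91/3) = 1183/3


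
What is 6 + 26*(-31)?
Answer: -800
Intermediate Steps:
6 + 26*(-31) = 6 - 806 = -800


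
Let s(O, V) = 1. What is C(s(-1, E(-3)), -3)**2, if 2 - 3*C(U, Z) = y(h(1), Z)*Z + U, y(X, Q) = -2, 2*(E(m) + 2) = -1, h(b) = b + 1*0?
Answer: 25/9 ≈ 2.7778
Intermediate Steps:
h(b) = b (h(b) = b + 0 = b)
E(m) = -5/2 (E(m) = -2 + (1/2)*(-1) = -2 - 1/2 = -5/2)
C(U, Z) = 2/3 - U/3 + 2*Z/3 (C(U, Z) = 2/3 - (-2*Z + U)/3 = 2/3 - (U - 2*Z)/3 = 2/3 + (-U/3 + 2*Z/3) = 2/3 - U/3 + 2*Z/3)
C(s(-1, E(-3)), -3)**2 = (2/3 - 1/3*1 + (2/3)*(-3))**2 = (2/3 - 1/3 - 2)**2 = (-5/3)**2 = 25/9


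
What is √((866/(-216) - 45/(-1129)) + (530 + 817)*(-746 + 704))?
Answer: I*√23365778236455/20322 ≈ 237.86*I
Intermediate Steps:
√((866/(-216) - 45/(-1129)) + (530 + 817)*(-746 + 704)) = √((866*(-1/216) - 45*(-1/1129)) + 1347*(-42)) = √((-433/108 + 45/1129) - 56574) = √(-483997/121932 - 56574) = √(-6898664965/121932) = I*√23365778236455/20322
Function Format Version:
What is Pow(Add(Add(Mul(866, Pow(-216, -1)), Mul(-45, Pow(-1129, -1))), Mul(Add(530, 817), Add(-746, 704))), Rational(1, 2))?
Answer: Mul(Rational(1, 20322), I, Pow(23365778236455, Rational(1, 2))) ≈ Mul(237.86, I)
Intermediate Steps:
Pow(Add(Add(Mul(866, Pow(-216, -1)), Mul(-45, Pow(-1129, -1))), Mul(Add(530, 817), Add(-746, 704))), Rational(1, 2)) = Pow(Add(Add(Mul(866, Rational(-1, 216)), Mul(-45, Rational(-1, 1129))), Mul(1347, -42)), Rational(1, 2)) = Pow(Add(Add(Rational(-433, 108), Rational(45, 1129)), -56574), Rational(1, 2)) = Pow(Add(Rational(-483997, 121932), -56574), Rational(1, 2)) = Pow(Rational(-6898664965, 121932), Rational(1, 2)) = Mul(Rational(1, 20322), I, Pow(23365778236455, Rational(1, 2)))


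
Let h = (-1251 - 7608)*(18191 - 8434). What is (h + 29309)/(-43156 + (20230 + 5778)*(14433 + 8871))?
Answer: -43203977/303023638 ≈ -0.14258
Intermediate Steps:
h = -86437263 (h = -8859*9757 = -86437263)
(h + 29309)/(-43156 + (20230 + 5778)*(14433 + 8871)) = (-86437263 + 29309)/(-43156 + (20230 + 5778)*(14433 + 8871)) = -86407954/(-43156 + 26008*23304) = -86407954/(-43156 + 606090432) = -86407954/606047276 = -86407954*1/606047276 = -43203977/303023638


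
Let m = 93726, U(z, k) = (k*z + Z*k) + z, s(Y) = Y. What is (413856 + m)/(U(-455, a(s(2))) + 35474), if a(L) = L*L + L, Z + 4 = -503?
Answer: 169194/9749 ≈ 17.355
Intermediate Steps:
Z = -507 (Z = -4 - 503 = -507)
a(L) = L + L² (a(L) = L² + L = L + L²)
U(z, k) = z - 507*k + k*z (U(z, k) = (k*z - 507*k) + z = (-507*k + k*z) + z = z - 507*k + k*z)
(413856 + m)/(U(-455, a(s(2))) + 35474) = (413856 + 93726)/((-455 - 1014*(1 + 2) + (2*(1 + 2))*(-455)) + 35474) = 507582/((-455 - 1014*3 + (2*3)*(-455)) + 35474) = 507582/((-455 - 507*6 + 6*(-455)) + 35474) = 507582/((-455 - 3042 - 2730) + 35474) = 507582/(-6227 + 35474) = 507582/29247 = 507582*(1/29247) = 169194/9749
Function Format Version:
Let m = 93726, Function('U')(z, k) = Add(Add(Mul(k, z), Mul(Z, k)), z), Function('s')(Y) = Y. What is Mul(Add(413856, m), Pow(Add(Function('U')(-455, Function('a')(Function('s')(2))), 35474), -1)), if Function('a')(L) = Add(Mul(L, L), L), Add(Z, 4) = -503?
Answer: Rational(169194, 9749) ≈ 17.355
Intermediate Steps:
Z = -507 (Z = Add(-4, -503) = -507)
Function('a')(L) = Add(L, Pow(L, 2)) (Function('a')(L) = Add(Pow(L, 2), L) = Add(L, Pow(L, 2)))
Function('U')(z, k) = Add(z, Mul(-507, k), Mul(k, z)) (Function('U')(z, k) = Add(Add(Mul(k, z), Mul(-507, k)), z) = Add(Add(Mul(-507, k), Mul(k, z)), z) = Add(z, Mul(-507, k), Mul(k, z)))
Mul(Add(413856, m), Pow(Add(Function('U')(-455, Function('a')(Function('s')(2))), 35474), -1)) = Mul(Add(413856, 93726), Pow(Add(Add(-455, Mul(-507, Mul(2, Add(1, 2))), Mul(Mul(2, Add(1, 2)), -455)), 35474), -1)) = Mul(507582, Pow(Add(Add(-455, Mul(-507, Mul(2, 3)), Mul(Mul(2, 3), -455)), 35474), -1)) = Mul(507582, Pow(Add(Add(-455, Mul(-507, 6), Mul(6, -455)), 35474), -1)) = Mul(507582, Pow(Add(Add(-455, -3042, -2730), 35474), -1)) = Mul(507582, Pow(Add(-6227, 35474), -1)) = Mul(507582, Pow(29247, -1)) = Mul(507582, Rational(1, 29247)) = Rational(169194, 9749)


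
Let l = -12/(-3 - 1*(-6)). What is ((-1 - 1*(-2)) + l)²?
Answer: 9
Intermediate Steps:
l = -4 (l = -12/(-3 + 6) = -12/3 = -12*⅓ = -4)
((-1 - 1*(-2)) + l)² = ((-1 - 1*(-2)) - 4)² = ((-1 + 2) - 4)² = (1 - 4)² = (-3)² = 9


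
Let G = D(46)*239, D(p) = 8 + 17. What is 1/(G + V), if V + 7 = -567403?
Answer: -1/561435 ≈ -1.7812e-6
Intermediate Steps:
V = -567410 (V = -7 - 567403 = -567410)
D(p) = 25
G = 5975 (G = 25*239 = 5975)
1/(G + V) = 1/(5975 - 567410) = 1/(-561435) = -1/561435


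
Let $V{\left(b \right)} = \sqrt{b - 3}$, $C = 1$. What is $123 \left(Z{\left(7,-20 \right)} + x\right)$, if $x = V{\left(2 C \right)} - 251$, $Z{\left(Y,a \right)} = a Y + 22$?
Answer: $-45387 + 123 i \approx -45387.0 + 123.0 i$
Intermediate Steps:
$Z{\left(Y,a \right)} = 22 + Y a$ ($Z{\left(Y,a \right)} = Y a + 22 = 22 + Y a$)
$V{\left(b \right)} = \sqrt{-3 + b}$
$x = -251 + i$ ($x = \sqrt{-3 + 2 \cdot 1} - 251 = \sqrt{-3 + 2} - 251 = \sqrt{-1} - 251 = i - 251 = -251 + i \approx -251.0 + 1.0 i$)
$123 \left(Z{\left(7,-20 \right)} + x\right) = 123 \left(\left(22 + 7 \left(-20\right)\right) - \left(251 - i\right)\right) = 123 \left(\left(22 - 140\right) - \left(251 - i\right)\right) = 123 \left(-118 - \left(251 - i\right)\right) = 123 \left(-369 + i\right) = -45387 + 123 i$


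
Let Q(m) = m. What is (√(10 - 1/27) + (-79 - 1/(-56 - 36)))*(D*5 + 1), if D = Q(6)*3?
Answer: -661297/92 + 91*√807/9 ≈ -6900.8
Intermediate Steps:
D = 18 (D = 6*3 = 18)
(√(10 - 1/27) + (-79 - 1/(-56 - 36)))*(D*5 + 1) = (√(10 - 1/27) + (-79 - 1/(-56 - 36)))*(18*5 + 1) = (√(10 - 1*1/27) + (-79 - 1/(-92)))*(90 + 1) = (√(10 - 1/27) + (-79 - 1*(-1/92)))*91 = (√(269/27) + (-79 + 1/92))*91 = (√807/9 - 7267/92)*91 = (-7267/92 + √807/9)*91 = -661297/92 + 91*√807/9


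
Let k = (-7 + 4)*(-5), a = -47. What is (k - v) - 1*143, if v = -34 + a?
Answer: -47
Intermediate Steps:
v = -81 (v = -34 - 47 = -81)
k = 15 (k = -3*(-5) = 15)
(k - v) - 1*143 = (15 - 1*(-81)) - 1*143 = (15 + 81) - 143 = 96 - 143 = -47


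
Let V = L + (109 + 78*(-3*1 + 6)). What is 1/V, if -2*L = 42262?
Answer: -1/20788 ≈ -4.8105e-5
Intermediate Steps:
L = -21131 (L = -½*42262 = -21131)
V = -20788 (V = -21131 + (109 + 78*(-3*1 + 6)) = -21131 + (109 + 78*(-3 + 6)) = -21131 + (109 + 78*3) = -21131 + (109 + 234) = -21131 + 343 = -20788)
1/V = 1/(-20788) = -1/20788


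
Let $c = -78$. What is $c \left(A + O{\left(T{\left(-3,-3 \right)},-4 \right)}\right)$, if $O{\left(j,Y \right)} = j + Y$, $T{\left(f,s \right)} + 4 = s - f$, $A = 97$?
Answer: $-6942$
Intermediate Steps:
$T{\left(f,s \right)} = -4 + s - f$ ($T{\left(f,s \right)} = -4 - \left(f - s\right) = -4 + s - f$)
$O{\left(j,Y \right)} = Y + j$
$c \left(A + O{\left(T{\left(-3,-3 \right)},-4 \right)}\right) = - 78 \left(97 - 8\right) = \left(-78\right) 89 = -6942$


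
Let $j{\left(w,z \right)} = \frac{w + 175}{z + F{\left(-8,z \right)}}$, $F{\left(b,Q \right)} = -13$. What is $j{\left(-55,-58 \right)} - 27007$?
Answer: $- \frac{1917617}{71} \approx -27009.0$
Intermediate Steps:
$j{\left(w,z \right)} = \frac{175 + w}{-13 + z}$ ($j{\left(w,z \right)} = \frac{w + 175}{z - 13} = \frac{175 + w}{-13 + z}$)
$j{\left(-55,-58 \right)} - 27007 = \frac{175 - 55}{-13 - 58} - 27007 = \frac{1}{-71} \cdot 120 - 27007 = \left(- \frac{1}{71}\right) 120 - 27007 = - \frac{120}{71} - 27007 = - \frac{1917617}{71}$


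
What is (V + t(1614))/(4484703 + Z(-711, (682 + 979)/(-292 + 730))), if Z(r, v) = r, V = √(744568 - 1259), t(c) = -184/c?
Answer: -23/904645386 + √743309/4483992 ≈ 0.00019225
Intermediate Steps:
V = √743309 ≈ 862.15
(V + t(1614))/(4484703 + Z(-711, (682 + 979)/(-292 + 730))) = (√743309 - 184/1614)/(4484703 - 711) = (√743309 - 184*1/1614)/4483992 = (√743309 - 92/807)*(1/4483992) = (-92/807 + √743309)*(1/4483992) = -23/904645386 + √743309/4483992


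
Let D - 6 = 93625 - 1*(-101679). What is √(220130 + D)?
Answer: 12*√2885 ≈ 644.55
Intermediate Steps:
D = 195310 (D = 6 + (93625 - 1*(-101679)) = 6 + (93625 + 101679) = 6 + 195304 = 195310)
√(220130 + D) = √(220130 + 195310) = √415440 = 12*√2885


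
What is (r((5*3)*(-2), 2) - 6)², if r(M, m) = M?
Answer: 1296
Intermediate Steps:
(r((5*3)*(-2), 2) - 6)² = ((5*3)*(-2) - 6)² = (15*(-2) - 6)² = (-30 - 6)² = (-36)² = 1296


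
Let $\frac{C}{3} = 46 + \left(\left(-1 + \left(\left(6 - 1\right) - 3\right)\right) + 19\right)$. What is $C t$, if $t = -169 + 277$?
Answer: $21384$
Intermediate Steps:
$t = 108$
$C = 198$ ($C = 3 \left(46 + \left(\left(-1 + \left(\left(6 - 1\right) - 3\right)\right) + 19\right)\right) = 3 \left(46 + \left(\left(-1 + \left(5 - 3\right)\right) + 19\right)\right) = 3 \left(46 + \left(\left(-1 + 2\right) + 19\right)\right) = 3 \left(46 + \left(1 + 19\right)\right) = 3 \left(46 + 20\right) = 3 \cdot 66 = 198$)
$C t = 198 \cdot 108 = 21384$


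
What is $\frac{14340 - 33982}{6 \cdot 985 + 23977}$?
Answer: $- \frac{19642}{29887} \approx -0.65721$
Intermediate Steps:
$\frac{14340 - 33982}{6 \cdot 985 + 23977} = - \frac{19642}{5910 + 23977} = - \frac{19642}{29887}$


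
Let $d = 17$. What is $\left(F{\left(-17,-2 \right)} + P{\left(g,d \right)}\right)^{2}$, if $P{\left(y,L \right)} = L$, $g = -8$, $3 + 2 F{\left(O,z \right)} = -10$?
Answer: $\frac{441}{4} \approx 110.25$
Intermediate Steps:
$F{\left(O,z \right)} = - \frac{13}{2}$ ($F{\left(O,z \right)} = - \frac{3}{2} + \frac{1}{2} \left(-10\right) = - \frac{3}{2} - 5 = - \frac{13}{2}$)
$\left(F{\left(-17,-2 \right)} + P{\left(g,d \right)}\right)^{2} = \left(- \frac{13}{2} + 17\right)^{2} = \left(\frac{21}{2}\right)^{2} = \frac{441}{4}$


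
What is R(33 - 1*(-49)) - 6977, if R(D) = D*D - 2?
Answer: -255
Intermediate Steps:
R(D) = -2 + D**2 (R(D) = D**2 - 2 = -2 + D**2)
R(33 - 1*(-49)) - 6977 = (-2 + (33 - 1*(-49))**2) - 6977 = (-2 + (33 + 49)**2) - 6977 = (-2 + 82**2) - 6977 = (-2 + 6724) - 6977 = 6722 - 6977 = -255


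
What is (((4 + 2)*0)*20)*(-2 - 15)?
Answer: 0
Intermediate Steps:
(((4 + 2)*0)*20)*(-2 - 15) = ((6*0)*20)*(-17) = (0*20)*(-17) = 0*(-17) = 0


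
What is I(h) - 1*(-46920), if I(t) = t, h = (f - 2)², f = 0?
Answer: 46924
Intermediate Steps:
h = 4 (h = (0 - 2)² = (-2)² = 4)
I(h) - 1*(-46920) = 4 - 1*(-46920) = 4 + 46920 = 46924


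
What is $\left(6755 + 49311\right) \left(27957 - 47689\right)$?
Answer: $-1106294312$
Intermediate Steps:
$\left(6755 + 49311\right) \left(27957 - 47689\right) = 56066 \left(-19732\right) = -1106294312$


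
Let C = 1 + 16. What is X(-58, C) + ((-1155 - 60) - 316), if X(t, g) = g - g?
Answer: -1531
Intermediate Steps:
C = 17
X(t, g) = 0
X(-58, C) + ((-1155 - 60) - 316) = 0 + ((-1155 - 60) - 316) = 0 + (-1215 - 316) = 0 - 1531 = -1531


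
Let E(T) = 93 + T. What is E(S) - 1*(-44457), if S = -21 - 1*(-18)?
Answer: 44547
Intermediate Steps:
S = -3 (S = -21 + 18 = -3)
E(S) - 1*(-44457) = (93 - 3) - 1*(-44457) = 90 + 44457 = 44547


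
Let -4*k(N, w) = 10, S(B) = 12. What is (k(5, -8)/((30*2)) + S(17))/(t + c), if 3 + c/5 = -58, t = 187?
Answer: -287/2832 ≈ -0.10134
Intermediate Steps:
k(N, w) = -5/2 (k(N, w) = -¼*10 = -5/2)
c = -305 (c = -15 + 5*(-58) = -15 - 290 = -305)
(k(5, -8)/((30*2)) + S(17))/(t + c) = (-5/(2*(30*2)) + 12)/(187 - 305) = (-5/2/60 + 12)/(-118) = (-5/2*1/60 + 12)*(-1/118) = (-1/24 + 12)*(-1/118) = (287/24)*(-1/118) = -287/2832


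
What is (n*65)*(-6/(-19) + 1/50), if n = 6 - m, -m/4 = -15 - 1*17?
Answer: -252967/95 ≈ -2662.8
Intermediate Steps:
m = 128 (m = -4*(-15 - 1*17) = -4*(-15 - 17) = -4*(-32) = 128)
n = -122 (n = 6 - 1*128 = 6 - 128 = -122)
(n*65)*(-6/(-19) + 1/50) = (-122*65)*(-6/(-19) + 1/50) = -7930*(-6*(-1/19) + 1*(1/50)) = -7930*(6/19 + 1/50) = -7930*319/950 = -252967/95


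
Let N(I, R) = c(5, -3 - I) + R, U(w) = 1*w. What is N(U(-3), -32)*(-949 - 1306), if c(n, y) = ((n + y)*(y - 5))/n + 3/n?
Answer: 82082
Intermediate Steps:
c(n, y) = 3/n + (-5 + y)*(n + y)/n (c(n, y) = ((n + y)*(-5 + y))/n + 3/n = ((-5 + y)*(n + y))/n + 3/n = (-5 + y)*(n + y)/n + 3/n = 3/n + (-5 + y)*(n + y)/n)
U(w) = w
N(I, R) = -22/5 + R + (-3 - I)²/5 (N(I, R) = (3 + (-3 - I)² - 5*(-3 - I) + 5*(-5 + (-3 - I)))/5 + R = (3 + (-3 - I)² + (15 + 5*I) + 5*(-8 - I))/5 + R = (3 + (-3 - I)² + (15 + 5*I) + (-40 - 5*I))/5 + R = (-22 + (-3 - I)²)/5 + R = (-22/5 + (-3 - I)²/5) + R = -22/5 + R + (-3 - I)²/5)
N(U(-3), -32)*(-949 - 1306) = (-22/5 - 32 + (3 - 3)²/5)*(-949 - 1306) = (-22/5 - 32 + (⅕)*0²)*(-2255) = (-22/5 - 32 + (⅕)*0)*(-2255) = (-22/5 - 32 + 0)*(-2255) = -182/5*(-2255) = 82082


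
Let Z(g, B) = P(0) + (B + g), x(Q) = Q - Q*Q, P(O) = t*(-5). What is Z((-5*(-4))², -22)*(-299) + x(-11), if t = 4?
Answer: -107174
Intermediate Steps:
P(O) = -20 (P(O) = 4*(-5) = -20)
x(Q) = Q - Q²
Z(g, B) = -20 + B + g (Z(g, B) = -20 + (B + g) = -20 + B + g)
Z((-5*(-4))², -22)*(-299) + x(-11) = (-20 - 22 + (-5*(-4))²)*(-299) - 11*(1 - 1*(-11)) = (-20 - 22 + 20²)*(-299) - 11*(1 + 11) = (-20 - 22 + 400)*(-299) - 11*12 = 358*(-299) - 132 = -107042 - 132 = -107174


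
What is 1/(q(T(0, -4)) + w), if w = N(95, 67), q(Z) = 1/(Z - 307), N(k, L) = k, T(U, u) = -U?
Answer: 307/29164 ≈ 0.010527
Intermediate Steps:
q(Z) = 1/(-307 + Z)
w = 95
1/(q(T(0, -4)) + w) = 1/(1/(-307 - 1*0) + 95) = 1/(1/(-307 + 0) + 95) = 1/(1/(-307) + 95) = 1/(-1/307 + 95) = 1/(29164/307) = 307/29164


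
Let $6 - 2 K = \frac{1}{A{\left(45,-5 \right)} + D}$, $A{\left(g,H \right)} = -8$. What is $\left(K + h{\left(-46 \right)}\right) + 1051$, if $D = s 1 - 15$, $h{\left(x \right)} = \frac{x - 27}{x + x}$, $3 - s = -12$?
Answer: $\frac{388187}{368} \approx 1054.9$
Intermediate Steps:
$s = 15$ ($s = 3 - -12 = 3 + 12 = 15$)
$h{\left(x \right)} = \frac{-27 + x}{2 x}$
$D = 0$ ($D = 15 \cdot 1 - 15 = 15 - 15 = 0$)
$K = \frac{49}{16}$ ($K = 3 - \frac{1}{2 \left(-8 + 0\right)} = 3 - \frac{1}{2 \left(-8\right)} = 3 - - \frac{1}{16} = 3 + \frac{1}{16} = \frac{49}{16} \approx 3.0625$)
$\left(K + h{\left(-46 \right)}\right) + 1051 = \left(\frac{49}{16} + \frac{-27 - 46}{2 \left(-46\right)}\right) + 1051 = \left(\frac{49}{16} + \frac{1}{2} \left(- \frac{1}{46}\right) \left(-73\right)\right) + 1051 = \left(\frac{49}{16} + \frac{73}{92}\right) + 1051 = \frac{1419}{368} + 1051 = \frac{388187}{368}$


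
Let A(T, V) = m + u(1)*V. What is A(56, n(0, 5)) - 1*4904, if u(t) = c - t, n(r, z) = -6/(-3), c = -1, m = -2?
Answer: -4910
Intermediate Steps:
n(r, z) = 2 (n(r, z) = -6*(-⅓) = 2)
u(t) = -1 - t
A(T, V) = -2 - 2*V (A(T, V) = -2 + (-1 - 1*1)*V = -2 + (-1 - 1)*V = -2 - 2*V)
A(56, n(0, 5)) - 1*4904 = (-2 - 2*2) - 1*4904 = (-2 - 4) - 4904 = -6 - 4904 = -4910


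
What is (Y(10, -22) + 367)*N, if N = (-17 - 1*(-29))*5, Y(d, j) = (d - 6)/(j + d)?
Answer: 22000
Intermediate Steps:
Y(d, j) = (-6 + d)/(d + j)
N = 60 (N = (-17 + 29)*5 = 12*5 = 60)
(Y(10, -22) + 367)*N = ((-6 + 10)/(10 - 22) + 367)*60 = (4/(-12) + 367)*60 = (-1/12*4 + 367)*60 = (-1/3 + 367)*60 = (1100/3)*60 = 22000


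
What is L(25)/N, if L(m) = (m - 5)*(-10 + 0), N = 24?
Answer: -25/3 ≈ -8.3333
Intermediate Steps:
L(m) = 50 - 10*m (L(m) = (-5 + m)*(-10) = 50 - 10*m)
L(25)/N = (50 - 10*25)/24 = (50 - 250)*(1/24) = -200*1/24 = -25/3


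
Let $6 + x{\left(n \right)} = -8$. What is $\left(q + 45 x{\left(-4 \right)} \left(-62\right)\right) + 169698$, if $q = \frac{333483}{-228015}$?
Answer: $\frac{15866540629}{76005} \approx 2.0876 \cdot 10^{5}$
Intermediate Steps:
$x{\left(n \right)} = -14$ ($x{\left(n \right)} = -6 - 8 = -14$)
$q = - \frac{111161}{76005}$ ($q = 333483 \left(- \frac{1}{228015}\right) = - \frac{111161}{76005} \approx -1.4625$)
$\left(q + 45 x{\left(-4 \right)} \left(-62\right)\right) + 169698 = \left(- \frac{111161}{76005} + 45 \left(-14\right) \left(-62\right)\right) + 169698 = \left(- \frac{111161}{76005} - -39060\right) + 169698 = \left(- \frac{111161}{76005} + 39060\right) + 169698 = \frac{2968644139}{76005} + 169698 = \frac{15866540629}{76005}$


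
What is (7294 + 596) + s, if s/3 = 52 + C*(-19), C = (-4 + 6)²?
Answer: 7818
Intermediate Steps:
C = 4 (C = 2² = 4)
s = -72 (s = 3*(52 + 4*(-19)) = 3*(52 - 76) = 3*(-24) = -72)
(7294 + 596) + s = (7294 + 596) - 72 = 7890 - 72 = 7818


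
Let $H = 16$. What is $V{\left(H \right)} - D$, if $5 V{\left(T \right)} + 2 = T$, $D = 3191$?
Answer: $- \frac{15941}{5} \approx -3188.2$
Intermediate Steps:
$V{\left(T \right)} = - \frac{2}{5} + \frac{T}{5}$
$V{\left(H \right)} - D = \left(- \frac{2}{5} + \frac{1}{5} \cdot 16\right) - 3191 = \left(- \frac{2}{5} + \frac{16}{5}\right) - 3191 = \frac{14}{5} - 3191 = - \frac{15941}{5}$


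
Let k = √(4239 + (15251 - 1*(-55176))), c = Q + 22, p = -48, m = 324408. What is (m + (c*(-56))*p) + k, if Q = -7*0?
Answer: 383544 + √74666 ≈ 3.8382e+5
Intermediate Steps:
Q = 0
c = 22 (c = 0 + 22 = 22)
k = √74666 (k = √(4239 + (15251 + 55176)) = √(4239 + 70427) = √74666 ≈ 273.25)
(m + (c*(-56))*p) + k = (324408 + (22*(-56))*(-48)) + √74666 = (324408 - 1232*(-48)) + √74666 = (324408 + 59136) + √74666 = 383544 + √74666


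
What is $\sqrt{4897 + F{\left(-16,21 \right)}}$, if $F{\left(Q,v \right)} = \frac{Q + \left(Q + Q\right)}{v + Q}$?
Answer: $\frac{\sqrt{122185}}{5} \approx 69.91$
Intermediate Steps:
$F{\left(Q,v \right)} = \frac{3 Q}{Q + v}$ ($F{\left(Q,v \right)} = \frac{Q + 2 Q}{Q + v} = \frac{3 Q}{Q + v}$)
$\sqrt{4897 + F{\left(-16,21 \right)}} = \sqrt{4897 + 3 \left(-16\right) \frac{1}{-16 + 21}} = \sqrt{4897 + 3 \left(-16\right) \frac{1}{5}} = \sqrt{4897 - \frac{48}{5}} = \sqrt{\frac{24437}{5}} = \frac{\sqrt{122185}}{5}$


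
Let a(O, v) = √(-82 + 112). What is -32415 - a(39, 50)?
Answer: -32415 - √30 ≈ -32420.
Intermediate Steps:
a(O, v) = √30
-32415 - a(39, 50) = -32415 - √30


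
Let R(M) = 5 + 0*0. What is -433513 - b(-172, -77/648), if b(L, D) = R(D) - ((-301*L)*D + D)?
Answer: -284906185/648 ≈ -4.3967e+5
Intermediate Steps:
R(M) = 5 (R(M) = 5 + 0 = 5)
b(L, D) = 5 - D + 301*D*L (b(L, D) = 5 - ((-301*L)*D + D) = 5 - (-301*D*L + D) = 5 - (D - 301*D*L) = 5 + (-D + 301*D*L) = 5 - D + 301*D*L)
-433513 - b(-172, -77/648) = -433513 - (5 - (-77)/648 + 301*(-77/648)*(-172)) = -433513 - (5 - (-77)/648 + 301*(-77*1/648)*(-172)) = -433513 - (5 - 1*(-77/648) + 301*(-77/648)*(-172)) = -433513 - (5 + 77/648 + 996611/162) = -433513 - 1*3989761/648 = -433513 - 3989761/648 = -284906185/648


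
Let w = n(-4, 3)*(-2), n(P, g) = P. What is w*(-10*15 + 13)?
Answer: -1096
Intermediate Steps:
w = 8 (w = -4*(-2) = 8)
w*(-10*15 + 13) = 8*(-10*15 + 13) = 8*(-150 + 13) = 8*(-137) = -1096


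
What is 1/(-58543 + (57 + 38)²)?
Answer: -1/49518 ≈ -2.0195e-5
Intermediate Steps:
1/(-58543 + (57 + 38)²) = 1/(-58543 + 95²) = 1/(-58543 + 9025) = 1/(-49518) = -1/49518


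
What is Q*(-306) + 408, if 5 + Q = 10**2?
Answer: -28662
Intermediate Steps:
Q = 95 (Q = -5 + 10**2 = -5 + 100 = 95)
Q*(-306) + 408 = 95*(-306) + 408 = -29070 + 408 = -28662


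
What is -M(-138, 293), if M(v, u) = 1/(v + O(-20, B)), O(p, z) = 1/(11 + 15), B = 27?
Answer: 26/3587 ≈ 0.0072484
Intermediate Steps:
O(p, z) = 1/26
M(v, u) = 1/(1/26 + v) (M(v, u) = 1/(v + 1/26) = 1/(1/26 + v))
-M(-138, 293) = -26/(1 + 26*(-138)) = -26/(1 - 3588) = -26/(-3587) = -26*(-1)/3587 = -1*(-26/3587) = 26/3587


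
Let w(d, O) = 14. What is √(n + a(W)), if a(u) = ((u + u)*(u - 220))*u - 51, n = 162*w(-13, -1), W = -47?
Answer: 3*I*√130821 ≈ 1085.1*I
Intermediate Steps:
n = 2268 (n = 162*14 = 2268)
a(u) = -51 + 2*u²*(-220 + u) (a(u) = ((2*u)*(-220 + u))*u - 51 = (2*u*(-220 + u))*u - 51 = 2*u²*(-220 + u) - 51 = -51 + 2*u²*(-220 + u))
√(n + a(W)) = √(2268 + (-51 - 440*(-47)² + 2*(-47)³)) = √(2268 + (-51 - 440*2209 + 2*(-103823))) = √(2268 + (-51 - 971960 - 207646)) = √(2268 - 1179657) = √(-1177389) = 3*I*√130821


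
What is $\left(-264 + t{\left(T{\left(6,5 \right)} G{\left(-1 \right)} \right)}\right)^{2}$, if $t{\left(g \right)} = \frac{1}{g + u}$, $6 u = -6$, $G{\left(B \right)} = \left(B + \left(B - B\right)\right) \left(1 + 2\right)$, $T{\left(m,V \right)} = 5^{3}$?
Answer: $\frac{9853540225}{141376} \approx 69697.0$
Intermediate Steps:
$T{\left(m,V \right)} = 125$
$G{\left(B \right)} = 3 B$ ($G{\left(B \right)} = \left(B + 0\right) 3 = B 3 = 3 B$)
$u = -1$ ($u = \frac{1}{6} \left(-6\right) = -1$)
$t{\left(g \right)} = \frac{1}{-1 + g}$ ($t{\left(g \right)} = \frac{1}{g - 1} = \frac{1}{-1 + g}$)
$\left(-264 + t{\left(T{\left(6,5 \right)} G{\left(-1 \right)} \right)}\right)^{2} = \left(-264 + \frac{1}{-1 + 125 \cdot 3 \left(-1\right)}\right)^{2} = \left(-264 + \frac{1}{-1 + 125 \left(-3\right)}\right)^{2} = \left(-264 + \frac{1}{-1 - 375}\right)^{2} = \left(-264 + \frac{1}{-376}\right)^{2} = \left(-264 - \frac{1}{376}\right)^{2} = \left(- \frac{99265}{376}\right)^{2} = \frac{9853540225}{141376}$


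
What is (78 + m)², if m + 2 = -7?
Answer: 4761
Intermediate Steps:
m = -9 (m = -2 - 7 = -9)
(78 + m)² = (78 - 9)² = 69² = 4761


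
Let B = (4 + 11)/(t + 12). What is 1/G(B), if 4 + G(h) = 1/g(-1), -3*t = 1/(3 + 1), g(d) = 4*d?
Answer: -4/17 ≈ -0.23529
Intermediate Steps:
t = -1/12 (t = -1/(3*(3 + 1)) = -1/3/4 = -1/3*1/4 = -1/12 ≈ -0.083333)
B = 180/143 (B = (4 + 11)/(-1/12 + 12) = 15/(143/12) = 15*(12/143) = 180/143 ≈ 1.2587)
G(h) = -17/4 (G(h) = -4 + 1/(4*(-1)) = -4 + 1/(-4) = -4 - 1/4 = -17/4)
1/G(B) = 1/(-17/4) = -4/17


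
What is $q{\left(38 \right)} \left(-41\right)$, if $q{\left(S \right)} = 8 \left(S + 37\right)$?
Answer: $-24600$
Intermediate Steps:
$q{\left(S \right)} = 296 + 8 S$ ($q{\left(S \right)} = 8 \left(37 + S\right) = 296 + 8 S$)
$q{\left(38 \right)} \left(-41\right) = \left(296 + 8 \cdot 38\right) \left(-41\right) = \left(296 + 304\right) \left(-41\right) = 600 \left(-41\right) = -24600$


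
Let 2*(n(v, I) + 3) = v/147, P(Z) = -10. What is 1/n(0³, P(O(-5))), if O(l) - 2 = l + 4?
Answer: -⅓ ≈ -0.33333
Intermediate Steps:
O(l) = 6 + l (O(l) = 2 + (l + 4) = 2 + (4 + l) = 6 + l)
n(v, I) = -3 + v/294 (n(v, I) = -3 + (v/147)/2 = -3 + v/294)
1/n(0³, P(O(-5))) = 1/(-3 + (1/294)*0³) = 1/(-3 + (1/294)*0) = 1/(-3 + 0) = 1/(-3) = -⅓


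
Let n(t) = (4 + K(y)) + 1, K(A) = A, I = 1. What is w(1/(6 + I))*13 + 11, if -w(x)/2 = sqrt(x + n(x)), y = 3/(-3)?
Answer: 11 - 26*sqrt(203)/7 ≈ -41.920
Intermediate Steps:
y = -1 (y = 3*(-1/3) = -1)
n(t) = 4 (n(t) = (4 - 1) + 1 = 3 + 1 = 4)
w(x) = -2*sqrt(4 + x) (w(x) = -2*sqrt(x + 4) = -2*sqrt(4 + x))
w(1/(6 + I))*13 + 11 = -2*sqrt(4 + 1/(6 + 1))*13 + 11 = -2*sqrt(4 + 1/7)*13 + 11 = -2*sqrt(203)/7*13 + 11 = -26*sqrt(203)/7 + 11 = 11 - 26*sqrt(203)/7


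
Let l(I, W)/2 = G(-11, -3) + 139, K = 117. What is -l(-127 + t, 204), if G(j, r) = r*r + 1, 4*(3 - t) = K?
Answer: -298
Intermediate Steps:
t = -105/4 (t = 3 - ¼*117 = 3 - 117/4 = -105/4 ≈ -26.250)
G(j, r) = 1 + r² (G(j, r) = r² + 1 = 1 + r²)
l(I, W) = 298 (l(I, W) = 2*((1 + (-3)²) + 139) = 2*((1 + 9) + 139) = 2*(10 + 139) = 2*149 = 298)
-l(-127 + t, 204) = -1*298 = -298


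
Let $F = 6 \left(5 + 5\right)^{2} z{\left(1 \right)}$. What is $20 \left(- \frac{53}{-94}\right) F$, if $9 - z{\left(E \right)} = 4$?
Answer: $\frac{1590000}{47} \approx 33830.0$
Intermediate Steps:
$z{\left(E \right)} = 5$ ($z{\left(E \right)} = 9 - 4 = 5$)
$F = 3000$ ($F = 6 \left(5 + 5\right)^{2} \cdot 5 = 6 \cdot 10^{2} \cdot 5 = 6 \cdot 100 \cdot 5 = 600 \cdot 5 = 3000$)
$20 \left(- \frac{53}{-94}\right) F = 20 \left(- \frac{53}{-94}\right) 3000 = 20 \left(\left(-53\right) \left(- \frac{1}{94}\right)\right) 3000 = 20 \cdot \frac{53}{94} \cdot 3000 = \frac{530}{47} \cdot 3000 = \frac{1590000}{47}$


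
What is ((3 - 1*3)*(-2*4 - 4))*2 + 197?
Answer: 197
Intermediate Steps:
((3 - 1*3)*(-2*4 - 4))*2 + 197 = ((3 - 3)*(-8 - 4))*2 + 197 = (0*(-12))*2 + 197 = 0*2 + 197 = 0 + 197 = 197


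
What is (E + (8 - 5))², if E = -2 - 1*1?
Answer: 0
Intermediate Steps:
E = -3 (E = -2 - 1 = -3)
(E + (8 - 5))² = (-3 + (8 - 5))² = (-3 + 3)² = 0² = 0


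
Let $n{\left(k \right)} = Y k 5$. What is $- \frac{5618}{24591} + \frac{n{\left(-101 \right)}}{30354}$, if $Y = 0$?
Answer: $- \frac{5618}{24591} \approx -0.22846$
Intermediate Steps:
$n{\left(k \right)} = 0$ ($n{\left(k \right)} = 0 k 5 = 0 \cdot 5 = 0$)
$- \frac{5618}{24591} + \frac{n{\left(-101 \right)}}{30354} = - \frac{5618}{24591} + \frac{0}{30354} = \left(-5618\right) \frac{1}{24591} + 0 \cdot \frac{1}{30354} = - \frac{5618}{24591} + 0 = - \frac{5618}{24591}$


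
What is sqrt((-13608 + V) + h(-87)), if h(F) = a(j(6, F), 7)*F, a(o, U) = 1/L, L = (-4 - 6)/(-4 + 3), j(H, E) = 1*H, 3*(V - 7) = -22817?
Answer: 7*I*sqrt(389670)/30 ≈ 145.66*I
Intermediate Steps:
V = -22796/3 (V = 7 + (1/3)*(-22817) = 7 - 22817/3 = -22796/3 ≈ -7598.7)
j(H, E) = H
L = 10 (L = -10/(-1) = -10*(-1) = 10)
a(o, U) = 1/10
h(F) = F/10
sqrt((-13608 + V) + h(-87)) = sqrt((-13608 - 22796/3) + (1/10)*(-87)) = sqrt(-63620/3 - 87/10) = sqrt(-636461/30) = 7*I*sqrt(389670)/30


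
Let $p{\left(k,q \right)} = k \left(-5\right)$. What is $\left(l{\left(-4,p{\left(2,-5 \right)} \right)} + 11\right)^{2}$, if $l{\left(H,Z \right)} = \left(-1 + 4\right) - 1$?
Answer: $169$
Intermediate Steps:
$p{\left(k,q \right)} = - 5 k$
$l{\left(H,Z \right)} = 2$ ($l{\left(H,Z \right)} = 3 - 1 = 2$)
$\left(l{\left(-4,p{\left(2,-5 \right)} \right)} + 11\right)^{2} = \left(2 + 11\right)^{2} = 13^{2} = 169$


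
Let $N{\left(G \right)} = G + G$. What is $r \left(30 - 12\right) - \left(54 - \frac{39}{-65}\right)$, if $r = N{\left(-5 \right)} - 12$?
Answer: $- \frac{2253}{5} \approx -450.6$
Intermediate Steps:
$N{\left(G \right)} = 2 G$
$r = -22$ ($r = 2 \left(-5\right) - 12 = -10 - 12 = -22$)
$r \left(30 - 12\right) - \left(54 - \frac{39}{-65}\right) = - 22 \left(30 - 12\right) - \left(54 - \frac{39}{-65}\right) = \left(-22\right) 18 - \left(54 - - \frac{3}{5}\right) = -396 - \frac{273}{5} = - \frac{2253}{5}$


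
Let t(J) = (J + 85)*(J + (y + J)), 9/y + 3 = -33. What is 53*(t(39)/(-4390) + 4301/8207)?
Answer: -3192841741/36028730 ≈ -88.619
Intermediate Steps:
y = -1/4 (y = 9/(-3 - 33) = 9/(-36) = 9*(-1/36) = -1/4 ≈ -0.25000)
t(J) = (85 + J)*(-1/4 + 2*J) (t(J) = (J + 85)*(J + (-1/4 + J)) = (85 + J)*(-1/4 + 2*J))
53*(t(39)/(-4390) + 4301/8207) = 53*((-85/4 + 2*39**2 + (679/4)*39)/(-4390) + 4301/8207) = 53*((-85/4 + 2*1521 + 26481/4)*(-1/4390) + 4301*(1/8207)) = 53*((-85/4 + 3042 + 26481/4)*(-1/4390) + 4301/8207) = 53*(9641*(-1/4390) + 4301/8207) = 53*(-9641/4390 + 4301/8207) = 53*(-60242297/36028730) = -3192841741/36028730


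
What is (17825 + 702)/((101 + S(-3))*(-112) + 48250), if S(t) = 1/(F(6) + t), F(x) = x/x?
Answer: 18527/36994 ≈ 0.50081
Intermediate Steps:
F(x) = 1
S(t) = 1/(1 + t)
(17825 + 702)/((101 + S(-3))*(-112) + 48250) = (17825 + 702)/((101 + 1/(1 - 3))*(-112) + 48250) = 18527/((101 + 1/(-2))*(-112) + 48250) = 18527/((101 - 1/2)*(-112) + 48250) = 18527/((201/2)*(-112) + 48250) = 18527/(-11256 + 48250) = 18527/36994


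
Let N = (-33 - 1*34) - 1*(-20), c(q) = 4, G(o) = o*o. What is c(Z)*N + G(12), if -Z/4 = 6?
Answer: -44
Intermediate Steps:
Z = -24 (Z = -4*6 = -24)
G(o) = o**2
N = -47 (N = (-33 - 34) + 20 = -67 + 20 = -47)
c(Z)*N + G(12) = 4*(-47) + 12**2 = -188 + 144 = -44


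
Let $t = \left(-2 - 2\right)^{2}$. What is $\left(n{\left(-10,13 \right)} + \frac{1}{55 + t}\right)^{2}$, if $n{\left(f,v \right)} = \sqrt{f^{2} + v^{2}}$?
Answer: $\frac{1356030}{5041} + \frac{2 \sqrt{269}}{71} \approx 269.46$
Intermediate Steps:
$t = 16$ ($t = \left(-4\right)^{2} = 16$)
$\left(n{\left(-10,13 \right)} + \frac{1}{55 + t}\right)^{2} = \left(\sqrt{\left(-10\right)^{2} + 13^{2}} + \frac{1}{55 + 16}\right)^{2} = \left(\sqrt{100 + 169} + \frac{1}{71}\right)^{2} = \left(\sqrt{269} + \frac{1}{71}\right)^{2} = \left(\frac{1}{71} + \sqrt{269}\right)^{2}$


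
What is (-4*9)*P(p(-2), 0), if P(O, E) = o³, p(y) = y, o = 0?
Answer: 0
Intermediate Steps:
P(O, E) = 0 (P(O, E) = 0³ = 0)
(-4*9)*P(p(-2), 0) = -4*9*0 = -36*0 = 0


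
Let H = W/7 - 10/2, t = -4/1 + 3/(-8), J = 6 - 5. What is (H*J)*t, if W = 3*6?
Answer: 85/8 ≈ 10.625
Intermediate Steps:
W = 18
J = 1
t = -35/8 (t = -4*1 + 3*(-⅛) = -4 - 3/8 = -35/8 ≈ -4.3750)
H = -17/7 (H = 18/7 - 10/2 = 18*(⅐) - 10*½ = 18/7 - 5 = -17/7 ≈ -2.4286)
(H*J)*t = -17/7*1*(-35/8) = -17/7*(-35/8) = 85/8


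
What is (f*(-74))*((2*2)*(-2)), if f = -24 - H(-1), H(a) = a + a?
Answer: -13024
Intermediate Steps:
H(a) = 2*a
f = -22 (f = -24 - 2*(-1) = -24 - 1*(-2) = -24 + 2 = -22)
(f*(-74))*((2*2)*(-2)) = (-22*(-74))*((2*2)*(-2)) = 1628*(4*(-2)) = 1628*(-8) = -13024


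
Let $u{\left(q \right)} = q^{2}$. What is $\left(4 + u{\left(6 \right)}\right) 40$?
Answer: $1600$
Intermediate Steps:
$\left(4 + u{\left(6 \right)}\right) 40 = \left(4 + 6^{2}\right) 40 = \left(4 + 36\right) 40 = 40 \cdot 40 = 1600$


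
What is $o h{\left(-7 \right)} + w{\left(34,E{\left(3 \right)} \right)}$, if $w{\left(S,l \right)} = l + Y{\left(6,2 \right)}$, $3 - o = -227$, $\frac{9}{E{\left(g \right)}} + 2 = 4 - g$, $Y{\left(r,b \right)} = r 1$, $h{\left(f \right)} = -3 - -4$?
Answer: $227$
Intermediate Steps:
$h{\left(f \right)} = 1$ ($h{\left(f \right)} = -3 + 4 = 1$)
$Y{\left(r,b \right)} = r$
$E{\left(g \right)} = \frac{9}{2 - g}$ ($E{\left(g \right)} = \frac{9}{-2 - \left(-4 + g\right)} = \frac{9}{2 - g}$)
$o = 230$ ($o = 3 - -227 = 3 + 227 = 230$)
$w{\left(S,l \right)} = 6 + l$ ($w{\left(S,l \right)} = l + 6 = 6 + l$)
$o h{\left(-7 \right)} + w{\left(34,E{\left(3 \right)} \right)} = 230 \cdot 1 + \left(6 - \frac{9}{-2 + 3}\right) = 230 + \left(6 - \frac{9}{1}\right) = 230 + \left(6 - 9\right) = 230 - 3 = 227$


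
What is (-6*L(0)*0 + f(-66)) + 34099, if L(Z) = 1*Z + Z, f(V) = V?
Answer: 34033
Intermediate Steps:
L(Z) = 2*Z (L(Z) = Z + Z = 2*Z)
(-6*L(0)*0 + f(-66)) + 34099 = (-12*0*0 - 66) + 34099 = (-6*0*0 - 66) + 34099 = (0*0 - 66) + 34099 = (0 - 66) + 34099 = -66 + 34099 = 34033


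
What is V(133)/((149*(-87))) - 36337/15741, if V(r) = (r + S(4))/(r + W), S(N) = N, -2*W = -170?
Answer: -34229373425/14827675698 ≈ -2.3085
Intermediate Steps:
W = 85 (W = -1/2*(-170) = 85)
V(r) = (4 + r)/(85 + r) (V(r) = (r + 4)/(r + 85) = (4 + r)/(85 + r))
V(133)/((149*(-87))) - 36337/15741 = ((4 + 133)/(85 + 133))/((149*(-87))) - 36337/15741 = (137/218)/(-12963) - 36337*1/15741 = ((1/218)*137)*(-1/12963) - 36337/15741 = (137/218)*(-1/12963) - 36337/15741 = -137/2825934 - 36337/15741 = -34229373425/14827675698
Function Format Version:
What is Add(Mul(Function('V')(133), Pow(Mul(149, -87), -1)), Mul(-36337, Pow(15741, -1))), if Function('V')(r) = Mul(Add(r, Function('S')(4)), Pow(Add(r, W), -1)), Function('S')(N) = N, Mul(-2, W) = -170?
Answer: Rational(-34229373425, 14827675698) ≈ -2.3085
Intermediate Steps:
W = 85 (W = Mul(Rational(-1, 2), -170) = 85)
Function('V')(r) = Mul(Pow(Add(85, r), -1), Add(4, r)) (Function('V')(r) = Mul(Add(r, 4), Pow(Add(r, 85), -1)) = Mul(Add(4, r), Pow(Add(85, r), -1)) = Mul(Pow(Add(85, r), -1), Add(4, r)))
Add(Mul(Function('V')(133), Pow(Mul(149, -87), -1)), Mul(-36337, Pow(15741, -1))) = Add(Mul(Mul(Pow(Add(85, 133), -1), Add(4, 133)), Pow(Mul(149, -87), -1)), Mul(-36337, Pow(15741, -1))) = Add(Mul(Mul(Pow(218, -1), 137), Pow(-12963, -1)), Mul(-36337, Rational(1, 15741))) = Add(Mul(Mul(Rational(1, 218), 137), Rational(-1, 12963)), Rational(-36337, 15741)) = Add(Mul(Rational(137, 218), Rational(-1, 12963)), Rational(-36337, 15741)) = Add(Rational(-137, 2825934), Rational(-36337, 15741)) = Rational(-34229373425, 14827675698)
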